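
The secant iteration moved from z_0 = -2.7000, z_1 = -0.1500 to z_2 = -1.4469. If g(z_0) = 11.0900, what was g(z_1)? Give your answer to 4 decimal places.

The secant line through (-2.7000, 11.0900) and (-0.1500, g(z_1)) crosses zero at z_2 = -1.4469.
So (-2.7000, 11.0900), (-0.1500, g(z_1)), (-1.4469, 0) are collinear:
g(z_1) = 11.0900 · (-0.1500 − (-1.4469)) / (-2.7000 − (-1.4469)) = 11.0900 · (1.296900)/(-1.253100) = -11.477632

-11.4776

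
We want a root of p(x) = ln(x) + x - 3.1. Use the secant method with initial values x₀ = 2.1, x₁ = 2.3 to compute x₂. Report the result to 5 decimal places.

p(2.1) = -0.2580627, p(2.3) = 0.0329091
x₂ = 2.3000000 − 0.0329091·(2.3000000 − 2.1000000) / (0.0329091 − (-0.2580627)) = 2.3000000 − (0.0065818)/(0.2909718) = 2.2773799

2.27738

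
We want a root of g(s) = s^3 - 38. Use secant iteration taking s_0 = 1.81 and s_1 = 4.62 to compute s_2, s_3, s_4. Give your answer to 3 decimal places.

g(1.81) = -32.07026, g(4.62) = 60.61113
s_2 = 4.62000 − 60.61113·(4.62000 − 1.81000) / (60.61113 − (-32.07026)) = 4.62000 − (170.31727)/(92.68139) = 2.78234
g(2.78234) = -16.46085
s_3 = 2.78234 − (-16.46085)·(2.78234 − 4.62000) / (-16.46085 − 60.61113) = 2.78234 − (30.24951)/(-77.07198) = 3.17482
g(3.17482) = -5.99947
s_4 = 3.17482 − (-5.99947)·(3.17482 − 2.78234) / (-5.99947 − (-16.46085)) = 3.17482 − (-2.35469)/(10.46138) = 3.39990

2.782, 3.175, 3.400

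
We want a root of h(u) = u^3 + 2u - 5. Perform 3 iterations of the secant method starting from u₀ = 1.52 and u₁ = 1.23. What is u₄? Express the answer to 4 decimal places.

h(1.52) = 1.551808, h(1.23) = -0.679133
u₂ = 1.230000 − (-0.679133)·(1.230000 − 1.520000) / (-0.679133 − 1.551808) = 1.230000 − (0.196949)/(-2.230941) = 1.318280
h(1.318280) = -0.072448
u₃ = 1.318280 − (-0.072448)·(1.318280 − 1.230000) / (-0.072448 − (-0.679133)) = 1.318280 − (-0.006396)/(0.606685) = 1.328823
h(1.328823) = 0.004039
u₄ = 1.328823 − 0.004039·(1.328823 − 1.318280) / (0.004039 − (-0.072448)) = 1.328823 − (0.000043)/(0.076487) = 1.328266

1.3283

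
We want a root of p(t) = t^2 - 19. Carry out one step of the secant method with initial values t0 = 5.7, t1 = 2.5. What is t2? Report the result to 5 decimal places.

4.05488

p(5.7) = 13.4900000, p(2.5) = -12.7500000
t2 = 2.5000000 − (-12.7500000)·(2.5000000 − 5.7000000) / (-12.7500000 − 13.4900000) = 2.5000000 − (40.8000000)/(-26.2400000) = 4.0548780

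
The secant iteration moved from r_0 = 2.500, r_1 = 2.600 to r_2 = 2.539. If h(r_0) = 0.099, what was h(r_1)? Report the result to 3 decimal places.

-0.155

The secant line through (2.500, 0.099) and (2.600, h(r_1)) crosses zero at r_2 = 2.539.
So (2.500, 0.099), (2.600, h(r_1)), (2.539, 0) are collinear:
h(r_1) = 0.099 · (2.600 − 2.539) / (2.500 − 2.539) = 0.099 · (0.06100)/(-0.03900) = -0.15485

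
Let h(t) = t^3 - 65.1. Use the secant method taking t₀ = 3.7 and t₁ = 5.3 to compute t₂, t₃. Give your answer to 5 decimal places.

3.93533, 3.99980

h(3.7) = -14.4470000, h(5.3) = 83.7770000
t₂ = 5.3000000 − 83.7770000·(5.3000000 − 3.7000000) / (83.7770000 − (-14.4470000)) = 5.3000000 − (134.0432000)/(98.2240000) = 3.9353315
h(3.9353315) = -4.1541749
t₃ = 3.9353315 − (-4.1541749)·(3.9353315 − 5.3000000) / (-4.1541749 − 83.7770000) = 3.9353315 − (5.6690716)/(-87.9311749) = 3.9998032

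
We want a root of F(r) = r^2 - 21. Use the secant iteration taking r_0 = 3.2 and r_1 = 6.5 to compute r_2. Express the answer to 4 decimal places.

F(3.2) = -10.760000, F(6.5) = 21.250000
r_2 = 6.500000 − 21.250000·(6.500000 − 3.200000) / (21.250000 − (-10.760000)) = 6.500000 − (70.125000)/(32.010000) = 4.309278

4.3093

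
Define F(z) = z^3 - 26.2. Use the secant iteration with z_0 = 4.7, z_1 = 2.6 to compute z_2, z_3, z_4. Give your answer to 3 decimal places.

2.810, 2.993, 2.969

F(4.7) = 77.62300, F(2.6) = -8.62400
z_2 = 2.60000 − (-8.62400)·(2.60000 − 4.70000) / (-8.62400 − 77.62300) = 2.60000 − (18.11040)/(-86.24700) = 2.80998
F(2.80998) = -4.01236
z_3 = 2.80998 − (-4.01236)·(2.80998 − 2.60000) / (-4.01236 − (-8.62400)) = 2.80998 − (-0.84253)/(4.61164) = 2.99268
F(2.99268) = 0.60281
z_4 = 2.99268 − 0.60281·(2.99268 − 2.80998) / (0.60281 − (-4.01236)) = 2.99268 − (0.11013)/(4.61518) = 2.96882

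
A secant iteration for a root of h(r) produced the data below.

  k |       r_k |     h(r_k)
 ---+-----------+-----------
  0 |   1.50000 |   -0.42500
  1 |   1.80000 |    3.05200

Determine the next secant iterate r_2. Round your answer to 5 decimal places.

r_2 = 1.80000 − 3.05200·(1.80000 − 1.50000) / (3.05200 − (-0.42500))
   = 1.80000 − (0.9156000)/(3.4770000) = 1.5366695

1.53667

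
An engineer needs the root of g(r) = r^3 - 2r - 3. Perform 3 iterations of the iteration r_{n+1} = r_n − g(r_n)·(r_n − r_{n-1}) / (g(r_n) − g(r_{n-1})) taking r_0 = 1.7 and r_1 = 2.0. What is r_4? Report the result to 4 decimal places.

g(1.7) = -1.487000, g(2.0) = 1.000000
r_2 = 2.000000 − 1.000000·(2.000000 − 1.700000) / (1.000000 − (-1.487000)) = 2.000000 − (0.300000)/(2.487000) = 1.879373
g(1.879373) = -0.120722
r_3 = 1.879373 − (-0.120722)·(1.879373 − 2.000000) / (-0.120722 − 1.000000) = 1.879373 − (0.014562)/(-1.120722) = 1.892366
g(1.892366) = -0.008072
r_4 = 1.892366 − (-0.008072)·(1.892366 − 1.879373) / (-0.008072 − (-0.120722)) = 1.892366 − (-0.000105)/(0.112650) = 1.893298

1.8933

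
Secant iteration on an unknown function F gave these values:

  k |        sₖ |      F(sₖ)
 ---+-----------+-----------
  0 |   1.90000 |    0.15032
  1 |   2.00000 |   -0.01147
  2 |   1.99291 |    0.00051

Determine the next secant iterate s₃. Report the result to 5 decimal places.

1.99321

s₃ = 1.99291 − 0.00051·(1.99291 − 2.00000) / (0.00051 − (-0.01147))
   = 1.99291 − (-0.0000036)/(0.0119800) = 1.9932118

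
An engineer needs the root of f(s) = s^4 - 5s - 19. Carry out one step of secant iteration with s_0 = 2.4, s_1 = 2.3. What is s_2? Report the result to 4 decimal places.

f(2.4) = 2.177600, f(2.3) = -2.515900
s_2 = 2.300000 − (-2.515900)·(2.300000 − 2.400000) / (-2.515900 − 2.177600) = 2.300000 − (0.251590)/(-4.693500) = 2.353604

2.3536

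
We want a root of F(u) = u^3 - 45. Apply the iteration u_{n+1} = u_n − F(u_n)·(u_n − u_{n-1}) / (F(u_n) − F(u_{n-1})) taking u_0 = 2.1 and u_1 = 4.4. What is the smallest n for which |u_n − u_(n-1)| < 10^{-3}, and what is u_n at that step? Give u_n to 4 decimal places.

F(2.1) = -35.739000, F(4.4) = 40.184000
u_2 = 4.400000 − 40.184000·(2.300000)/(75.923000) = 3.182672;  |Δ| = 1.217328
F(3.182672) = -12.761441
u_3 = 3.182672 − (-12.761441)·(-1.217328)/(-52.945441) = 3.476085;  |Δ| = 0.293413
F(3.476085) = -2.997901
u_4 = 3.476085 − (-2.997901)·(0.293413)/(9.763540) = 3.566177;  |Δ| = 0.090093
F(3.566177) = 0.353281
u_5 = 3.566177 − 0.353281·(0.090093)/(3.351182) = 3.556680;  |Δ| = 0.009498
F(3.556680) = -0.008113
u_6 = 3.556680 − (-0.008113)·(-0.009498)/(-0.361394) = 3.556893;  |Δ| = 0.000213
|u_6 − u_5| = 0.000213 < 10^{-3}

n = 6, u_n = 3.5569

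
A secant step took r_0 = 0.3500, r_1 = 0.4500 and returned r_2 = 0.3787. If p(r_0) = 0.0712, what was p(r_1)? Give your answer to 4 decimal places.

-0.1769

The secant line through (0.3500, 0.0712) and (0.4500, p(r_1)) crosses zero at r_2 = 0.3787.
So (0.3500, 0.0712), (0.4500, p(r_1)), (0.3787, 0) are collinear:
p(r_1) = 0.0712 · (0.4500 − 0.3787) / (0.3500 − 0.3787) = 0.0712 · (0.071300)/(-0.028700) = -0.176884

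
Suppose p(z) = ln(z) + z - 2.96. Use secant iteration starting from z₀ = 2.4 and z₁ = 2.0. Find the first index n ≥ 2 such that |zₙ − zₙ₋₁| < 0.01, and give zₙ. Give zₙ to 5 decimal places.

p(2.4) = 0.3154687, p(2.0) = -0.2668528
z₂ = 2.0000000 − (-0.2668528)·(-0.4000000)/(-0.5823216) = 2.1833027;  |Δ| = 0.1833027
p(2.1833027) = 0.0041415
z₃ = 2.1833027 − 0.0041415·(0.1833027)/(0.2709943) = 2.1805014;  |Δ| = 0.0028013
|z₃ − z₂| = 0.0028013 < 0.01

n = 3, zₙ = 2.18050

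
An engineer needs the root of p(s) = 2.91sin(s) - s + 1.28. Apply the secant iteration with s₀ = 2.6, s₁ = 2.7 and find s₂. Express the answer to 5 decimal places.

2.65053

p(2.6) = 0.1801090, p(2.7) = -0.1763245
s₂ = 2.7000000 − (-0.1763245)·(2.7000000 − 2.6000000) / (-0.1763245 − 0.1801090) = 2.7000000 − (-0.0176325)/(-0.3564335) = 2.6505309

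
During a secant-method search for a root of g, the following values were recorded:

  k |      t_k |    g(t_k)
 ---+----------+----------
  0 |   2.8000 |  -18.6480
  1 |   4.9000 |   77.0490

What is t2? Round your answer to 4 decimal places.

3.2092

t2 = 4.9000 − 77.0490·(4.9000 − 2.8000) / (77.0490 − (-18.6480))
   = 4.9000 − (161.802900)/(95.697000) = 3.209217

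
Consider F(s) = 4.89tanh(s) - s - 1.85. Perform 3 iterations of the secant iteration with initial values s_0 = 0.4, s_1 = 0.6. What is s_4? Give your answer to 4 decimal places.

0.5324

F(0.4) = -0.392050, F(0.6) = 0.176172
s_2 = 0.600000 − 0.176172·(0.600000 − 0.400000) / (0.176172 − (-0.392050)) = 0.600000 − (0.035234)/(0.568222) = 0.537992
F(0.537992) = 0.015278
s_3 = 0.537992 − 0.015278·(0.537992 − 0.600000) / (0.015278 − 0.176172) = 0.537992 − (-0.000947)/(-0.160894) = 0.532103
F(0.532103) = -0.000735
s_4 = 0.532103 − (-0.000735)·(0.532103 − 0.537992) / (-0.000735 − 0.015278) = 0.532103 − (0.000004)/(-0.016014) = 0.532374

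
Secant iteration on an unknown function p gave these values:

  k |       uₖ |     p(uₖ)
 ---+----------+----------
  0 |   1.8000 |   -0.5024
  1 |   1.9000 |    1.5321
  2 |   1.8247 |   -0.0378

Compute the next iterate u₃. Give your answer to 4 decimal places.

u₃ = 1.8247 − (-0.0378)·(1.8247 − 1.9000) / (-0.0378 − 1.5321)
   = 1.8247 − (0.002846)/(-1.569900) = 1.826513

1.8265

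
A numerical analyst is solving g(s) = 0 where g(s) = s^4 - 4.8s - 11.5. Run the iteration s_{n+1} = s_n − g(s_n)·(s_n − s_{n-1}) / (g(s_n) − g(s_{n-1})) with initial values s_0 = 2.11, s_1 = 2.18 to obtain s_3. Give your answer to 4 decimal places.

g(2.11) = -1.806806, g(2.18) = 0.621306
s_2 = 2.180000 − 0.621306·(2.180000 − 2.110000) / (0.621306 − (-1.806806)) = 2.180000 − (0.043491)/(2.428111) = 2.162088
g(2.162088) = -0.025894
s_3 = 2.162088 − (-0.025894)·(2.162088 − 2.180000) / (-0.025894 − 0.621306) = 2.162088 − (0.000464)/(-0.647200) = 2.162805

2.1628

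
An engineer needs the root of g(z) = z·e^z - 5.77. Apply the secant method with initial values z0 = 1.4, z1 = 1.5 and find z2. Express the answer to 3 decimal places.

1.409

g(1.4) = -0.09272, g(1.5) = 0.95253
z2 = 1.50000 − 0.95253·(1.50000 − 1.40000) / (0.95253 − (-0.09272)) = 1.50000 − (0.09525)/(1.04525) = 1.40887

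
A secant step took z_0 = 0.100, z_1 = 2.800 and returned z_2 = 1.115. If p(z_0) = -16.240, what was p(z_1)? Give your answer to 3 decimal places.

26.960

The secant line through (0.100, -16.240) and (2.800, p(z_1)) crosses zero at z_2 = 1.115.
So (0.100, -16.240), (2.800, p(z_1)), (1.115, 0) are collinear:
p(z_1) = -16.240 · (2.800 − 1.115) / (0.100 − 1.115) = -16.240 · (1.68500)/(-1.01500) = 26.96000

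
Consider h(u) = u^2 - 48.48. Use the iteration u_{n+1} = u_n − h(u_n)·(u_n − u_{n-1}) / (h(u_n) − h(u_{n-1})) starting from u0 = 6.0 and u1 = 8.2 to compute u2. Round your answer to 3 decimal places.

h(6.0) = -12.48000, h(8.2) = 18.76000
u2 = 8.20000 − 18.76000·(8.20000 − 6.00000) / (18.76000 − (-12.48000)) = 8.20000 − (41.27200)/(31.24000) = 6.87887

6.879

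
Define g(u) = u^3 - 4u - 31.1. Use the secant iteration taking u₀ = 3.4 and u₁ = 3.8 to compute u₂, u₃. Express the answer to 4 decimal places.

3.5545, 3.5657

g(3.4) = -5.396000, g(3.8) = 8.572000
u₂ = 3.800000 − 8.572000·(3.800000 − 3.400000) / (8.572000 − (-5.396000)) = 3.800000 − (3.428800)/(13.968000) = 3.554525
g(3.554525) = -0.407941
u₃ = 3.554525 − (-0.407941)·(3.554525 − 3.800000) / (-0.407941 − 8.572000) = 3.554525 − (0.100139)/(-8.979941) = 3.565676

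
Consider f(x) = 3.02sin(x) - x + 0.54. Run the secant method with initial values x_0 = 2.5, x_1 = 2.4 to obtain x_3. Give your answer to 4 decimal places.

f(2.5) = -0.152614, f(2.4) = 0.179899
x_2 = 2.400000 − 0.179899·(2.400000 − 2.500000) / (0.179899 − (-0.152614)) = 2.400000 − (-0.017990)/(0.332513) = 2.454103
f(2.454103) = 0.002387
x_3 = 2.454103 − 0.002387·(2.454103 − 2.400000) / (0.002387 − 0.179899) = 2.454103 − (0.000129)/(-0.177512) = 2.454830

2.4548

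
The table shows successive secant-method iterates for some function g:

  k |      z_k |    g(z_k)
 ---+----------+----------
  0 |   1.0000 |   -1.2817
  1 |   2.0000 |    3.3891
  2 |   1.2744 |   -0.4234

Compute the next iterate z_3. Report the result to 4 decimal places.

1.3550

z_3 = 1.2744 − (-0.4234)·(1.2744 − 2.0000) / (-0.4234 − 3.3891)
   = 1.2744 − (0.307219)/(-3.812500) = 1.354982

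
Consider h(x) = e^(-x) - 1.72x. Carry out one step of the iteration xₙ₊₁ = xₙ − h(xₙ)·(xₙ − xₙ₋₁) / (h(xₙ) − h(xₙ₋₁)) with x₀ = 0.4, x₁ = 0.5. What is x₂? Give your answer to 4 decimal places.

0.3925

h(0.4) = -0.017680, h(0.5) = -0.253469
x₂ = 0.500000 − (-0.253469)·(0.500000 − 0.400000) / (-0.253469 − (-0.017680)) = 0.500000 − (-0.025347)/(-0.235789) = 0.392502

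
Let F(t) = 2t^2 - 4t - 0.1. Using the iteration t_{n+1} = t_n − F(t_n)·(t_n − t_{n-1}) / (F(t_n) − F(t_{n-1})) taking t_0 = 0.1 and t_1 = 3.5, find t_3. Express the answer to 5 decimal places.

F(0.1) = -0.4800000, F(3.5) = 10.4000000
t_2 = 3.5000000 − 10.4000000·(3.5000000 − 0.1000000) / (10.4000000 − (-0.4800000)) = 3.5000000 − (35.3600000)/(10.8800000) = 0.2500000
F(0.2500000) = -0.9750000
t_3 = 0.2500000 − (-0.9750000)·(0.2500000 − 3.5000000) / (-0.9750000 − 10.4000000) = 0.2500000 − (3.1687500)/(-11.3750000) = 0.5285714

0.52857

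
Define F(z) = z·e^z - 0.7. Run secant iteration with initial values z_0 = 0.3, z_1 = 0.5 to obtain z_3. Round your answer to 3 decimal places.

0.447

F(0.3) = -0.29504, F(0.5) = 0.12436
z_2 = 0.50000 − 0.12436·(0.50000 − 0.30000) / (0.12436 − (-0.29504)) = 0.50000 − (0.02487)/(0.41940) = 0.44070
F(0.44070) = -0.01525
z_3 = 0.44070 − (-0.01525)·(0.44070 − 0.50000) / (-0.01525 − 0.12436) = 0.44070 − (0.00090)/(-0.13961) = 0.44717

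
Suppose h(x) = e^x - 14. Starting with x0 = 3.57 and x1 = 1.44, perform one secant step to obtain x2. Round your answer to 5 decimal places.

2.10558

h(3.57) = 21.5165932, h(1.44) = -9.7793042
x2 = 1.4400000 − (-9.7793042)·(1.4400000 − 3.5700000) / (-9.7793042 − 21.5165932) = 1.4400000 − (20.8299179)/(-31.2958973) = 2.1055798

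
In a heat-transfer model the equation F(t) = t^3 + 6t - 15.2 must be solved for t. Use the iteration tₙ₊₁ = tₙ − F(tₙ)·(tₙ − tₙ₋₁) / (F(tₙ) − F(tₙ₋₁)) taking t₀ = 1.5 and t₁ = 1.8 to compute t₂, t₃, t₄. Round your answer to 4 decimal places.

F(1.5) = -2.825000, F(1.8) = 1.432000
t₂ = 1.800000 − 1.432000·(1.800000 − 1.500000) / (1.432000 − (-2.825000)) = 1.800000 − (0.429600)/(4.257000) = 1.699084
F(1.699084) = -0.100435
t₃ = 1.699084 − (-0.100435)·(1.699084 − 1.800000) / (-0.100435 − 1.432000) = 1.699084 − (0.010136)/(-1.532435) = 1.705698
F(1.705698) = -0.003246
t₄ = 1.705698 − (-0.003246)·(1.705698 − 1.699084) / (-0.003246 − (-0.100435)) = 1.705698 − (-0.000021)/(0.097189) = 1.705919

1.6991, 1.7057, 1.7059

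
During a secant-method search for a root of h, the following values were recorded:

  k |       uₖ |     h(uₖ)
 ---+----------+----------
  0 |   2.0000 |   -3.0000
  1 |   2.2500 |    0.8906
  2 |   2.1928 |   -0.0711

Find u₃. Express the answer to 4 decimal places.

2.1970

u₃ = 2.1928 − (-0.0711)·(2.1928 − 2.2500) / (-0.0711 − 0.8906)
   = 2.1928 − (0.004067)/(-0.961700) = 2.197029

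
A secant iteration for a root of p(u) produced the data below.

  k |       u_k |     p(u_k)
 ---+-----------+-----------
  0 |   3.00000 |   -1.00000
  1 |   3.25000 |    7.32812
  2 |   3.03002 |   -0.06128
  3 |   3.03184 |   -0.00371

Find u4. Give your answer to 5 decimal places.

3.03196

u4 = 3.03184 − (-0.00371)·(3.03184 − 3.03002) / (-0.00371 − (-0.06128))
   = 3.03184 − (-0.0000068)/(0.0575700) = 3.0319573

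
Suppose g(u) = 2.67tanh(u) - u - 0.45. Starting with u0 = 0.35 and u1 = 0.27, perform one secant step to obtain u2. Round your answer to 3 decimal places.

0.281

g(0.35) = 0.09812, g(0.27) = -0.01612
u2 = 0.27000 − (-0.01612)·(0.27000 − 0.35000) / (-0.01612 − 0.09812) = 0.27000 − (0.00129)/(-0.11424) = 0.28129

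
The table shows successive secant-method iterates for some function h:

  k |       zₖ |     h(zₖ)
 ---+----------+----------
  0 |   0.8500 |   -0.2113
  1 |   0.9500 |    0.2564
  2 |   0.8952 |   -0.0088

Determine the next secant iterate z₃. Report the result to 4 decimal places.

0.8970

z₃ = 0.8952 − (-0.0088)·(0.8952 − 0.9500) / (-0.0088 − 0.2564)
   = 0.8952 − (0.000482)/(-0.265200) = 0.897018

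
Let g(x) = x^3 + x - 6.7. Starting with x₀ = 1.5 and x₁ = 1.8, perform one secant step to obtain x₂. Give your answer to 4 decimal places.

1.6986

g(1.5) = -1.825000, g(1.8) = 0.932000
x₂ = 1.800000 − 0.932000·(1.800000 − 1.500000) / (0.932000 − (-1.825000)) = 1.800000 − (0.279600)/(2.757000) = 1.698585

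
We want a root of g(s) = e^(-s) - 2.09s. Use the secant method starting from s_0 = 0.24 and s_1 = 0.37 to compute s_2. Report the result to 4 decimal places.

0.3408

g(0.24) = 0.285028, g(0.37) = -0.082566
s_2 = 0.370000 − (-0.082566)·(0.370000 − 0.240000) / (-0.082566 − 0.285028) = 0.370000 − (-0.010734)/(-0.367594) = 0.340801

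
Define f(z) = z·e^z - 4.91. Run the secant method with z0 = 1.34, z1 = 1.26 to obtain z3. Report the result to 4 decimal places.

f(1.34) = 0.207518, f(1.26) = -0.467969
z2 = 1.260000 − (-0.467969)·(1.260000 − 1.340000) / (-0.467969 − 0.207518) = 1.260000 − (0.037438)/(-0.675487) = 1.315423
f(1.315423) = -0.008304
z3 = 1.315423 − (-0.008304)·(1.315423 − 1.260000) / (-0.008304 − (-0.467969)) = 1.315423 − (-0.000460)/(0.459665) = 1.316424

1.3164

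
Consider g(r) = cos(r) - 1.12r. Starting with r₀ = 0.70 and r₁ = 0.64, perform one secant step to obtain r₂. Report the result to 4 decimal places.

g(0.70) = -0.019158, g(0.64) = 0.085296
r₂ = 0.640000 − 0.085296·(0.640000 − 0.700000) / (0.085296 − (-0.019158)) = 0.640000 − (-0.005118)/(0.104454) = 0.688995

0.6890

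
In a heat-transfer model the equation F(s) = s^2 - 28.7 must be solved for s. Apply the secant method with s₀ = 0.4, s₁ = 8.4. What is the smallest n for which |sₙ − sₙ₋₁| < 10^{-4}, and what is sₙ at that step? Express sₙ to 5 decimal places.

n = 7, sₙ = 5.35724

F(0.4) = -28.5400000, F(8.4) = 41.8600000
s₂ = 8.4000000 − 41.8600000·(8.0000000)/(70.4000000) = 3.6431818;  |Δ| = 4.7568182
F(3.6431818) = -15.4272262
s₃ = 3.6431818 − (-15.4272262)·(-4.7568182)/(-57.2872262) = 4.9241744;  |Δ| = 1.2809926
F(4.9241744) = -4.4525067
s₄ = 4.9241744 − (-4.4525067)·(1.2809926)/(10.9747195) = 5.4438804;  |Δ| = 0.5197060
F(5.4438804) = 0.9358339
s₅ = 5.4438804 − 0.9358339·(0.5197060)/(5.3883407) = 5.3536191;  |Δ| = 0.0902613
F(5.3536191) = -0.0387622
s₆ = 5.3536191 − (-0.0387622)·(-0.0902613)/(-0.9745962) = 5.3572091;  |Δ| = 0.0035899
F(5.3572091) = -0.0003111
s₇ = 5.3572091 − (-0.0003111)·(0.0035899)/(0.0384511) = 5.3572381;  |Δ| = 0.0000290
|s₇ − s₆| = 0.0000290 < 10^{-4}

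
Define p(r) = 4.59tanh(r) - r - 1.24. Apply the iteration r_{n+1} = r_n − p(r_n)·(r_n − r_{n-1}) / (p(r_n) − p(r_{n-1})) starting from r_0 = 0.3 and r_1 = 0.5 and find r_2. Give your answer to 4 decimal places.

0.3695

p(0.3) = -0.202875, p(0.5) = 0.381118
r_2 = 0.500000 − 0.381118·(0.500000 − 0.300000) / (0.381118 − (-0.202875)) = 0.500000 − (0.076224)/(0.583993) = 0.369479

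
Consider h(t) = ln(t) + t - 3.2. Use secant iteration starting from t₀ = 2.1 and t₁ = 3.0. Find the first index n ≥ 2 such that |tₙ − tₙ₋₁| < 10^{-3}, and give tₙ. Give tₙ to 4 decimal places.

h(2.1) = -0.358063, h(3.0) = 0.898612
t₂ = 3.000000 − 0.898612·(0.900000)/(1.256675) = 2.356436;  |Δ| = 0.643564
h(2.356436) = 0.013586
t₃ = 2.356436 − 0.013586·(-0.643564)/(-0.885026) = 2.346556;  |Δ| = 0.009879
h(2.346556) = -0.000495
t₄ = 2.346556 − (-0.000495)·(-0.009879)/(-0.014081) = 2.346903;  |Δ| = 0.000347
|t₄ − t₃| = 0.000347 < 10^{-3}

n = 4, tₙ = 2.3469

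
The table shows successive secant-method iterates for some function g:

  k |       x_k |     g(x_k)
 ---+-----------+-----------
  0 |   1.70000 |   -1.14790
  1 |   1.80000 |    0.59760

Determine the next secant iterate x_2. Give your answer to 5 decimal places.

1.76576

x_2 = 1.80000 − 0.59760·(1.80000 − 1.70000) / (0.59760 − (-1.14790))
   = 1.80000 − (0.0597600)/(1.7455000) = 1.7657634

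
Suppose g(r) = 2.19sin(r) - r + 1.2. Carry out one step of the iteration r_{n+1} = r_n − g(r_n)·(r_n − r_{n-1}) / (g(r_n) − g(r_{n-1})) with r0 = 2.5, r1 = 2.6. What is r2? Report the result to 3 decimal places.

2.504

g(2.5) = 0.01065, g(2.6) = -0.27105
r2 = 2.60000 − (-0.27105)·(2.60000 − 2.50000) / (-0.27105 − 0.01065) = 2.60000 − (-0.02711)/(-0.28171) = 2.50378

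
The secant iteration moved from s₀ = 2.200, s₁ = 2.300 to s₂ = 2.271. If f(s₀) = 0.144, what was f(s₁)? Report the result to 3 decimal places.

The secant line through (2.200, 0.144) and (2.300, f(s₁)) crosses zero at s₂ = 2.271.
So (2.200, 0.144), (2.300, f(s₁)), (2.271, 0) are collinear:
f(s₁) = 0.144 · (2.300 − 2.271) / (2.200 − 2.271) = 0.144 · (0.02900)/(-0.07100) = -0.05882

-0.059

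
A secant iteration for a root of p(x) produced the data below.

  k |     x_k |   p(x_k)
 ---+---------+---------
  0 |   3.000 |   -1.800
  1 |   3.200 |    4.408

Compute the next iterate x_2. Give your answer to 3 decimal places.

3.058

x_2 = 3.200 − 4.408·(3.200 − 3.000) / (4.408 − (-1.800))
   = 3.200 − (0.88160)/(6.20800) = 3.05799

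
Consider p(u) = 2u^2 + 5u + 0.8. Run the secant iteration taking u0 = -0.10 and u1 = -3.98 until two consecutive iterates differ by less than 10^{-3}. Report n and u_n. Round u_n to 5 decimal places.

n = 7, u_n = -0.17181

p(-0.10) = 0.3200000, p(-3.98) = 12.5808000
u2 = -3.9800000 − 12.5808000·(-3.8800000)/(12.2608000) = 0.0012658;  |Δ| = 3.9812658
p(0.0012658) = 0.8063323
u3 = 0.0012658 − 0.8063323·(3.9812658)/(-11.7744677) = 0.2739086;  |Δ| = 0.2726428
p(0.2739086) = 2.3195947
u4 = 0.2739086 − 2.3195947·(0.2726428)/(1.5132624) = -0.1440101;  |Δ| = 0.4179187
p(-0.1440101) = 0.1214271
u5 = -0.1440101 − 0.1214271·(-0.4179187)/(-2.1981676) = -0.1670960;  |Δ| = 0.0230859
p(-0.1670960) = 0.0203620
u6 = -0.1670960 − 0.0203620·(-0.0230859)/(-0.1010651) = -0.1717472;  |Δ| = 0.0046512
p(-0.1717472) = 0.0002580
u7 = -0.1717472 − 0.0002580·(-0.0046512)/(-0.0201039) = -0.1718069;  |Δ| = 0.0000597
|u7 − u6| = 0.0000597 < 10^{-3}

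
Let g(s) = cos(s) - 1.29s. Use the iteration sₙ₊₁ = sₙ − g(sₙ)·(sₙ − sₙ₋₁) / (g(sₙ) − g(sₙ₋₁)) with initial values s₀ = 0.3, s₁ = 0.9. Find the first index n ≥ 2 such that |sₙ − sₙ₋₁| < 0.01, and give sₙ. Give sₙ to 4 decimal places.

g(0.3) = 0.568336, g(0.9) = -0.539390
s₂ = 0.900000 − (-0.539390)·(0.600000)/(-1.107727) = 0.607839;  |Δ| = 0.292161
g(0.607839) = 0.036771
s₃ = 0.607839 − 0.036771·(-0.292161)/(0.576161) = 0.626485;  |Δ| = 0.018646
g(0.626485) = 0.001927
s₄ = 0.626485 − 0.001927·(0.018646)/(-0.034844) = 0.627517;  |Δ| = 0.001031
|s₄ − s₃| = 0.001031 < 0.01

n = 4, sₙ = 0.6275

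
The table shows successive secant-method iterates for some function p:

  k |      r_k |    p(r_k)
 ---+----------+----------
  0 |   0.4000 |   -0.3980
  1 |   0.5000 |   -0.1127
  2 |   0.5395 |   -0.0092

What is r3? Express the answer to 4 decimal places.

r3 = 0.5395 − (-0.0092)·(0.5395 − 0.5000) / (-0.0092 − (-0.1127))
   = 0.5395 − (-0.000363)/(0.103500) = 0.543011

0.5430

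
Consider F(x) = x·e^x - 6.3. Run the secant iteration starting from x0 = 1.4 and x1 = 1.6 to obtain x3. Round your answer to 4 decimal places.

1.4607

F(1.4) = -0.622720, F(1.6) = 1.624852
x2 = 1.600000 − 1.624852·(1.600000 − 1.400000) / (1.624852 − (-0.622720)) = 1.600000 − (0.324970)/(2.247572) = 1.455413
F(1.455413) = -0.061734
x3 = 1.455413 − (-0.061734)·(1.455413 − 1.600000) / (-0.061734 − 1.624852) = 1.455413 − (0.008926)/(-1.686586) = 1.460705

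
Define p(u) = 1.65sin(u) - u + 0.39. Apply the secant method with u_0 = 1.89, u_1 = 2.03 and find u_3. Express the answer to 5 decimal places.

1.93288

p(1.89) = 0.0666513, p(2.03) = -0.1609305
u_2 = 2.0300000 − (-0.1609305)·(2.0300000 − 1.8900000) / (-0.1609305 − 0.0666513) = 2.0300000 − (-0.0225303)/(-0.2275818) = 1.9310014
p(1.9310014) = 0.0031091
u_3 = 1.9310014 − 0.0031091·(1.9310014 − 2.0300000) / (0.0031091 − (-0.1609305)) = 1.9310014 − (-0.0003078)/(0.1640396) = 1.9328778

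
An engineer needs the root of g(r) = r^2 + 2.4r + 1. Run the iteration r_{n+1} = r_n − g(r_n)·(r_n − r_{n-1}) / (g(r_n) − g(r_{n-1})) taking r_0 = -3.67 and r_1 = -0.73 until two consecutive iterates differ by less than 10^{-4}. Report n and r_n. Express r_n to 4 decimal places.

g(-3.67) = 5.660900, g(-0.73) = -0.219100
r_2 = -0.730000 − (-0.219100)·(2.940000)/(-5.880000) = -0.839550;  |Δ| = 0.109550
g(-0.839550) = -0.310076
r_3 = -0.839550 − (-0.310076)·(-0.109550)/(-0.090976) = -0.466167;  |Δ| = 0.373383
g(-0.466167) = 0.098511
r_4 = -0.466167 − 0.098511·(0.373383)/(0.408586) = -0.556190;  |Δ| = 0.090023
g(-0.556190) = -0.025509
r_5 = -0.556190 − (-0.025509)·(-0.090023)/(-0.124020) = -0.537674;  |Δ| = 0.018516
g(-0.537674) = -0.001324
r_6 = -0.537674 − (-0.001324)·(0.018516)/(0.024185) = -0.536660;  |Δ| = 0.001014
g(-0.536660) = 0.000020
r_7 = -0.536660 − 0.000020·(0.001014)/(0.001344) = -0.536675;  |Δ| = 0.000015
|r_7 − r_6| = 0.000015 < 10^{-4}

n = 7, r_n = -0.5367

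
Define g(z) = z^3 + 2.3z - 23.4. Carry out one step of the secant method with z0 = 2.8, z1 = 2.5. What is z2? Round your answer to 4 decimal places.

2.5866

g(2.8) = 4.992000, g(2.5) = -2.025000
z2 = 2.500000 − (-2.025000)·(2.500000 − 2.800000) / (-2.025000 − 4.992000) = 2.500000 − (0.607500)/(-7.017000) = 2.586575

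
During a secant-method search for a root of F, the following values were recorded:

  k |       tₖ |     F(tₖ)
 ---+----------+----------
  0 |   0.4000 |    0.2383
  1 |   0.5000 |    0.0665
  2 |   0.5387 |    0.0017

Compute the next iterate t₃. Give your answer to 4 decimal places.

t₃ = 0.5387 − 0.0017·(0.5387 − 0.5000) / (0.0017 − 0.0665)
   = 0.5387 − (0.000066)/(-0.064800) = 0.539715

0.5397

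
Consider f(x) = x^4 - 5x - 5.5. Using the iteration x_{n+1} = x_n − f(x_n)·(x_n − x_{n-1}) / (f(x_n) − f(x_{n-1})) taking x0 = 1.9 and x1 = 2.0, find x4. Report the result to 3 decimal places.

1.981

f(1.9) = -1.96790, f(2.0) = 0.50000
x2 = 2.00000 − 0.50000·(2.00000 − 1.90000) / (0.50000 − (-1.96790)) = 2.00000 − (0.05000)/(2.46790) = 1.97974
f(1.97974) = -0.03724
x3 = 1.97974 − (-0.03724)·(1.97974 − 2.00000) / (-0.03724 − 0.50000) = 1.97974 − (0.00075)/(-0.53724) = 1.98114
f(1.98114) = -0.00063
x4 = 1.98114 − (-0.00063)·(1.98114 − 1.97974) / (-0.00063 − (-0.03724)) = 1.98114 − (0.00000)/(0.03661) = 1.98117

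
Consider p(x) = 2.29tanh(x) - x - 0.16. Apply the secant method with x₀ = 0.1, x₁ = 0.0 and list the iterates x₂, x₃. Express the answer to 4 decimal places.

p(0.1) = -0.031760, p(0.0) = -0.160000
x₂ = 0.000000 − (-0.160000)·(0.000000 − 0.100000) / (-0.160000 − (-0.031760)) = 0.000000 − (0.016000)/(-0.128240) = 0.124766
p(0.124766) = -0.000525
x₃ = 0.124766 − (-0.000525)·(0.124766 − 0.000000) / (-0.000525 − (-0.160000)) = 0.124766 − (-0.000065)/(0.159475) = 0.125177

0.1248, 0.1252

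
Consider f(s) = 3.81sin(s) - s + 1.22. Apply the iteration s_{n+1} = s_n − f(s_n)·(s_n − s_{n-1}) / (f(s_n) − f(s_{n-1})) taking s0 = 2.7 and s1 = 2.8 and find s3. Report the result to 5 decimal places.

2.73317

f(2.7) = 0.1483173, f(2.8) = -0.3036951
s2 = 2.8000000 − (-0.3036951)·(2.8000000 − 2.7000000) / (-0.3036951 − 0.1483173) = 2.8000000 − (-0.0303695)/(-0.4520125) = 2.7328127
f(2.7328127) = 0.0016247
s3 = 2.7328127 − 0.0016247·(2.7328127 − 2.8000000) / (0.0016247 − (-0.3036951)) = 2.7328127 − (-0.0001092)/(0.3053199) = 2.7331702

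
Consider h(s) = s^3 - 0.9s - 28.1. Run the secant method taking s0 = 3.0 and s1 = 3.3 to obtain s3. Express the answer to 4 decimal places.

h(3.0) = -3.800000, h(3.3) = 4.867000
s2 = 3.300000 − 4.867000·(3.300000 − 3.000000) / (4.867000 − (-3.800000)) = 3.300000 − (1.460100)/(8.667000) = 3.131533
h(3.131533) = -0.208993
s3 = 3.131533 − (-0.208993)·(3.131533 − 3.300000) / (-0.208993 − 4.867000) = 3.131533 − (0.035208)/(-5.075993) = 3.138470

3.1385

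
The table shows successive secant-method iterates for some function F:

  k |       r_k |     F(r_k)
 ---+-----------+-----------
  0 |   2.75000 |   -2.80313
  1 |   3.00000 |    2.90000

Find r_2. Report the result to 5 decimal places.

2.87288

r_2 = 3.00000 − 2.90000·(3.00000 − 2.75000) / (2.90000 − (-2.80313))
   = 3.00000 − (0.7250000)/(5.7031300) = 2.8728768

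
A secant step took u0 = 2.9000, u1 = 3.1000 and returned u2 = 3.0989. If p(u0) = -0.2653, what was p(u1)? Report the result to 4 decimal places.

The secant line through (2.9000, -0.2653) and (3.1000, p(u1)) crosses zero at u2 = 3.0989.
So (2.9000, -0.2653), (3.1000, p(u1)), (3.0989, 0) are collinear:
p(u1) = -0.2653 · (3.1000 − 3.0989) / (2.9000 − 3.0989) = -0.2653 · (0.001100)/(-0.198900) = 0.001467

0.0015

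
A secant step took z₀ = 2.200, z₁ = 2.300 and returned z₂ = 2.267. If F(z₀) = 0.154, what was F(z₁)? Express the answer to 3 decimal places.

-0.076

The secant line through (2.200, 0.154) and (2.300, F(z₁)) crosses zero at z₂ = 2.267.
So (2.200, 0.154), (2.300, F(z₁)), (2.267, 0) are collinear:
F(z₁) = 0.154 · (2.300 − 2.267) / (2.200 − 2.267) = 0.154 · (0.03300)/(-0.06700) = -0.07585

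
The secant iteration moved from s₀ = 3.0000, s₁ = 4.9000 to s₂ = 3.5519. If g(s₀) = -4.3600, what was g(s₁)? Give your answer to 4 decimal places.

10.6500

The secant line through (3.0000, -4.3600) and (4.9000, g(s₁)) crosses zero at s₂ = 3.5519.
So (3.0000, -4.3600), (4.9000, g(s₁)), (3.5519, 0) are collinear:
g(s₁) = -4.3600 · (4.9000 − 3.5519) / (3.0000 − 3.5519) = -4.3600 · (1.348100)/(-0.551900) = 10.649966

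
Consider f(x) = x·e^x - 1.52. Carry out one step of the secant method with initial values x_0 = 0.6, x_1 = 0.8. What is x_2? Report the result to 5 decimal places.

0.72420

f(0.6) = -0.4267287, f(0.8) = 0.2604327
x_2 = 0.8000000 − 0.2604327·(0.8000000 − 0.6000000) / (0.2604327 − (-0.4267287)) = 0.8000000 − (0.0520865)/(0.6871615) = 0.7242004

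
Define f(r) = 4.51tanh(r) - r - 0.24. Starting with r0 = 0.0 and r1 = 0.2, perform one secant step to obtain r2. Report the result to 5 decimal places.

0.06955

f(0.0) = -0.2400000, f(0.2) = 0.4501627
r2 = 0.2000000 − 0.4501627·(0.2000000 − 0.0000000) / (0.4501627 − (-0.2400000)) = 0.2000000 − (0.0900325)/(0.6901627) = 0.0695488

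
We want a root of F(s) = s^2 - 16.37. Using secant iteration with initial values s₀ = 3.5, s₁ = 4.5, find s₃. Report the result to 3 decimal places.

F(3.5) = -4.12000, F(4.5) = 3.88000
s₂ = 4.50000 − 3.88000·(4.50000 − 3.50000) / (3.88000 − (-4.12000)) = 4.50000 − (3.88000)/(8.00000) = 4.01500
F(4.01500) = -0.24977
s₃ = 4.01500 − (-0.24977)·(4.01500 − 4.50000) / (-0.24977 − 3.88000) = 4.01500 − (0.12114)/(-4.12977) = 4.04433

4.044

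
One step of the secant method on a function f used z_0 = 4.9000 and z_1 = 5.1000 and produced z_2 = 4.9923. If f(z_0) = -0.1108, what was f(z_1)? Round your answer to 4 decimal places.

The secant line through (4.9000, -0.1108) and (5.1000, f(z_1)) crosses zero at z_2 = 4.9923.
So (4.9000, -0.1108), (5.1000, f(z_1)), (4.9923, 0) are collinear:
f(z_1) = -0.1108 · (5.1000 − 4.9923) / (4.9000 − 4.9923) = -0.1108 · (0.107700)/(-0.092300) = 0.129287

0.1293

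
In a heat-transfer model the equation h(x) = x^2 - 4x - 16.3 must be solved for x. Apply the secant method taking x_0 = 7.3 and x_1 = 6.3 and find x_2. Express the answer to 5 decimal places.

h(7.3) = 7.7900000, h(6.3) = -1.8100000
x_2 = 6.3000000 − (-1.8100000)·(6.3000000 − 7.3000000) / (-1.8100000 − 7.7900000) = 6.3000000 − (1.8100000)/(-9.6000000) = 6.4885417

6.48854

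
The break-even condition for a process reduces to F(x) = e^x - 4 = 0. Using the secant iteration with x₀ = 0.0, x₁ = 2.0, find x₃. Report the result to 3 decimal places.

1.256

F(0.0) = -3.00000, F(2.0) = 3.38906
x₂ = 2.00000 − 3.38906·(2.00000 − 0.00000) / (3.38906 − (-3.00000)) = 2.00000 − (6.77811)/(6.38906) = 0.93911
F(0.93911) = -1.44231
x₃ = 0.93911 − (-1.44231)·(0.93911 − 2.00000) / (-1.44231 − 3.38906) = 0.93911 − (1.53013)/(-4.83136) = 1.25581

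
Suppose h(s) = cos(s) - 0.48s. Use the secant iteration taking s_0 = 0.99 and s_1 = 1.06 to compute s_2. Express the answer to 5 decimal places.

1.04507

h(0.99) = 0.0734899, h(1.06) = -0.0199279
s_2 = 1.0600000 − (-0.0199279)·(1.0600000 − 0.9900000) / (-0.0199279 − 0.0734899) = 1.0600000 − (-0.0013950)/(-0.0934178) = 1.0450676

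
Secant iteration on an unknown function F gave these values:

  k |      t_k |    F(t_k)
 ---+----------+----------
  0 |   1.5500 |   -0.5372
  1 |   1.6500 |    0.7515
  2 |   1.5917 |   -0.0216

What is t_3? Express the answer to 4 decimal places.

t_3 = 1.5917 − (-0.0216)·(1.5917 − 1.6500) / (-0.0216 − 0.7515)
   = 1.5917 − (0.001259)/(-0.773100) = 1.593329

1.5933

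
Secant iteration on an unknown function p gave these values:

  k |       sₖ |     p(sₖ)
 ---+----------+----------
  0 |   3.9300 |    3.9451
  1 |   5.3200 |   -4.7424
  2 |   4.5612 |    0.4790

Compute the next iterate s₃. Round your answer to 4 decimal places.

4.6308

s₃ = 4.5612 − 0.4790·(4.5612 − 5.3200) / (0.4790 − (-4.7424))
   = 4.5612 − (-0.363465)/(5.221400) = 4.630811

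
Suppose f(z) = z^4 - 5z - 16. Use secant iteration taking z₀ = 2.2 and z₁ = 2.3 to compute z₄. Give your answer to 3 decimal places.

2.289

f(2.2) = -3.57440, f(2.3) = 0.48410
z₂ = 2.30000 − 0.48410·(2.30000 − 2.20000) / (0.48410 − (-3.57440)) = 2.30000 − (0.04841)/(4.05850) = 2.28807
f(2.28807) = -0.03227
z₃ = 2.28807 − (-0.03227)·(2.28807 − 2.30000) / (-0.03227 − 0.48410) = 2.28807 − (0.00038)/(-0.51637) = 2.28882
f(2.28882) = -0.00026
z₄ = 2.28882 − (-0.00026)·(2.28882 − 2.28807) / (-0.00026 − (-0.03227)) = 2.28882 − (0.00000)/(0.03201) = 2.28882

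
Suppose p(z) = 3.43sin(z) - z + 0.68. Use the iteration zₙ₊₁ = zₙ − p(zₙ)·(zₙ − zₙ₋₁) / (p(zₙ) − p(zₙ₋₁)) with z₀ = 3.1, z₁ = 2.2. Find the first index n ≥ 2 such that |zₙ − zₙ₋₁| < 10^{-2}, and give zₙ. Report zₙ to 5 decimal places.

n = 4, zₙ = 2.56106

p(3.1) = -2.2773783, p(2.2) = 1.2531427
z₂ = 2.2000000 − 1.2531427·(-0.9000000)/(3.5305210) = 2.5194510;  |Δ| = 0.3194510
p(2.5194510) = 0.1594737
z₃ = 2.5194510 − 0.1594737·(0.3194510)/(-1.0936689) = 2.5660318;  |Δ| = 0.0465809
p(2.5660318) = -0.0190646
z₄ = 2.5660318 − (-0.0190646)·(0.0465809)/(-0.1785383) = 2.5610579;  |Δ| = 0.0049740
|z₄ − z₃| = 0.0049740 < 10^{-2}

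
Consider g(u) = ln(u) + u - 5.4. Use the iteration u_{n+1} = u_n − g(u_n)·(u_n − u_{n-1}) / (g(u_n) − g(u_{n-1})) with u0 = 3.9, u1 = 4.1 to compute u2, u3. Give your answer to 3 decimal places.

g(3.9) = -0.13902, g(4.1) = 0.11099
u2 = 4.10000 − 0.11099·(4.10000 − 3.90000) / (0.11099 − (-0.13902)) = 4.10000 − (0.02220)/(0.25001) = 4.01121
g(4.01121) = 0.00031
u3 = 4.01121 − 0.00031·(4.01121 − 4.10000) / (0.00031 − 0.11099) = 4.01121 − (-0.00003)/(-0.11068) = 4.01097

4.011, 4.011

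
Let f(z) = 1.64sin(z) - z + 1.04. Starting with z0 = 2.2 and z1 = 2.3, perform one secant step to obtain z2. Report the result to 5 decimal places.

2.28175

f(2.2) = 0.1659341, f(2.3) = -0.0370435
z2 = 2.3000000 − (-0.0370435)·(2.3000000 − 2.2000000) / (-0.0370435 − 0.1659341) = 2.3000000 − (-0.0037043)/(-0.2029776) = 2.2817500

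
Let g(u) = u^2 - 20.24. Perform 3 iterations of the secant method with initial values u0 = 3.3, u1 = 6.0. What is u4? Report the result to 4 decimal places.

4.4995

g(3.3) = -9.350000, g(6.0) = 15.760000
u2 = 6.000000 − 15.760000·(6.000000 − 3.300000) / (15.760000 − (-9.350000)) = 6.000000 − (42.552000)/(25.110000) = 4.305376
g(4.305376) = -1.703735
u3 = 4.305376 − (-1.703735)·(4.305376 − 6.000000) / (-1.703735 − 15.760000) = 4.305376 − (2.887189)/(-17.463735) = 4.470701
g(4.470701) = -0.252831
u4 = 4.470701 − (-0.252831)·(4.470701 − 4.305376) / (-0.252831 − (-1.703735)) = 4.470701 − (-0.041799)/(1.450903) = 4.499510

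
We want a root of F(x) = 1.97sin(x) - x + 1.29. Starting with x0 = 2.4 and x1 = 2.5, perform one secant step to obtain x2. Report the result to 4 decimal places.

F(2.4) = 0.220662, F(2.5) = -0.031010
x2 = 2.500000 − (-0.031010)·(2.500000 − 2.400000) / (-0.031010 − 0.220662) = 2.500000 − (-0.003101)/(-0.251672) = 2.487678

2.4877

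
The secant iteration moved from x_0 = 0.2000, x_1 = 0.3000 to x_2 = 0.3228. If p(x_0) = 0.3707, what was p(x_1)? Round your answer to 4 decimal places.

The secant line through (0.2000, 0.3707) and (0.3000, p(x_1)) crosses zero at x_2 = 0.3228.
So (0.2000, 0.3707), (0.3000, p(x_1)), (0.3228, 0) are collinear:
p(x_1) = 0.3707 · (0.3000 − 0.3228) / (0.2000 − 0.3228) = 0.3707 · (-0.022800)/(-0.122800) = 0.068827

0.0688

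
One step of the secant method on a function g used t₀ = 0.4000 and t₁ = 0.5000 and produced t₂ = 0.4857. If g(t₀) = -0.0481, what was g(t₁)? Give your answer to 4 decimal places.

The secant line through (0.4000, -0.0481) and (0.5000, g(t₁)) crosses zero at t₂ = 0.4857.
So (0.4000, -0.0481), (0.5000, g(t₁)), (0.4857, 0) are collinear:
g(t₁) = -0.0481 · (0.5000 − 0.4857) / (0.4000 − 0.4857) = -0.0481 · (0.014300)/(-0.085700) = 0.008026

0.0080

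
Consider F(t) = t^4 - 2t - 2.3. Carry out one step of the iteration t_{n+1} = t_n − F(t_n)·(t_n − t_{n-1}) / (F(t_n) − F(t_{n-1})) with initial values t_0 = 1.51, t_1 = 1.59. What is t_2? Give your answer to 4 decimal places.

1.5194

F(1.51) = -0.121144, F(1.59) = 0.911290
t_2 = 1.590000 − 0.911290·(1.590000 − 1.510000) / (0.911290 − (-0.121144)) = 1.590000 − (0.072903)/(1.032434) = 1.519387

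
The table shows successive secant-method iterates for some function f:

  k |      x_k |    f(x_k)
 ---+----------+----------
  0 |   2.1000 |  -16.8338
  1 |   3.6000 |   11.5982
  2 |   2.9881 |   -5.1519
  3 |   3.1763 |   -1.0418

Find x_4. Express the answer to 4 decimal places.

x_4 = 3.1763 − (-1.0418)·(3.1763 − 2.9881) / (-1.0418 − (-5.1519))
   = 3.1763 − (-0.196067)/(4.110100) = 3.224004

3.2240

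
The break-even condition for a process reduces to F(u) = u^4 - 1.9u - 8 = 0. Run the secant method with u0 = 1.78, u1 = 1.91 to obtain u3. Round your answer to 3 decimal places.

F(1.78) = -1.34324, F(1.91) = 1.67963
u2 = 1.91000 − 1.67963·(1.91000 − 1.78000) / (1.67963 − (-1.34324)) = 1.91000 − (0.21835)/(3.02288) = 1.83777
F(1.83777) = -0.08502
u3 = 1.83777 − (-0.08502)·(1.83777 − 1.91000) / (-0.08502 − 1.67963) = 1.83777 − (0.00614)/(-1.76465) = 1.84125

1.841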